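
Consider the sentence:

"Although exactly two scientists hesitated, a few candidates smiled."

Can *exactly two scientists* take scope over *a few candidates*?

*exactly two scientists* is embedded in the adjunct clause *although exactly two scientists hesitated*.
Since the clause is an adjunct (not a complement), the Adjunct Condition blocks QR across its edge.
The ordering *exactly two scientists* > *a few candidates* is therefore underivable.

No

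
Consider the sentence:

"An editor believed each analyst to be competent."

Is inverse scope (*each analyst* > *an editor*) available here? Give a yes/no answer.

This is an ECM construction: *each analyst* is the infinitival subject, Case-marked by the matrix verb, and the infinitive is transparent for QR.
With no island boundary between them, the object can take inverse scope over the subject via ordinary QR within the clause.

Yes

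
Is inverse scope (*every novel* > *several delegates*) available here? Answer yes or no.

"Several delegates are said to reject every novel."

Yes

*every novel* is inside a raising infinitive, which is transparent to QR (no CP barrier), so it behaves as a matrix argument.
No island intervenes, so both surface and inverse scope are derivable.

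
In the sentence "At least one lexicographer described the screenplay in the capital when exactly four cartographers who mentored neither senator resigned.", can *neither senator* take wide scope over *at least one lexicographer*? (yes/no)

The DP *neither senator* is contained in the relative clause *who mentored neither senator*, which is itself inside the adjunct *when exactly four cartographers who mentored neither senator resigned*.
The quantifier would have to escape first the RC and then the adjunct — two independent island violations.
*neither senator* is confined to the island and cannot take scope over *at least one lexicographer*.

No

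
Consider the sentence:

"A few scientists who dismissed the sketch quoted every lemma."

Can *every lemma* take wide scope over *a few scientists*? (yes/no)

Yes

The RC *who dismissed the sketch* is an island, but *every lemma* is not inside it — it is the matrix object, a clausemate of *a few scientists*.
With no island boundary between them, the object can take inverse scope over the subject via ordinary QR within the clause.
So *every lemma* > *a few scientists* is among the available readings.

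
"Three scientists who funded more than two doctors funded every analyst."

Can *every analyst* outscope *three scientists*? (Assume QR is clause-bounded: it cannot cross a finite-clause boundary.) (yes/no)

Yes

Although the sentence contains a relative clause (*who funded more than two doctors*), *every analyst* is outside it, in the matrix VP.
No island intervenes, so both surface and inverse scope are derivable.
Both orderings are possible: *three scientists* > *every analyst* and *every analyst* > *three scientists*.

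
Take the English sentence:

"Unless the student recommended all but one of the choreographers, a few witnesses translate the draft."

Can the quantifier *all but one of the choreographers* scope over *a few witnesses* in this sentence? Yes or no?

No

*all but one of the choreographers* is embedded in the adjunct clause *unless the student recommended all but one of the choreographers*.
The adjunct-island constraint bars QR out of an adverbial clause.
So *all but one of the choreographers* cannot raise to a position above *a few witnesses*.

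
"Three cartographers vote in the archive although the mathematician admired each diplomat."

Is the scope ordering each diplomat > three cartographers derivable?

No

*each diplomat* occurs within the adjunct clause *although the mathematician admired each diplomat*.
Scope out of an adjunct clause is unavailable: QR respects the adjunct-island constraint.
So *each diplomat* cannot raise high enough to outscope *three cartographers*; only the surface ordering *three cartographers* > *each diplomat* is available.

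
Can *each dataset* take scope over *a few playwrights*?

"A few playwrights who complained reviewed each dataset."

Yes

Although the sentence contains a relative clause (*who complained*), *each dataset* is outside it, in the matrix VP.
Since no island is crossed, the inverse ordering is licensed alongside surface scope.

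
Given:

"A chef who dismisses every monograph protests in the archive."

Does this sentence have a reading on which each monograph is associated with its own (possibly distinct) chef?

No

The paraphrase describes the scope ordering *every monograph* > *a chef*.
*every monograph* sits inside the relative clause *who dismisses every monograph*.
Relative clauses are scope islands: a quantifier cannot QR out of a relative clause to take scope in the matrix clause.
*every monograph* is confined to the island and cannot take scope over *a chef*.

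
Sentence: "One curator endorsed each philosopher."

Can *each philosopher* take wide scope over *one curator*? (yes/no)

Both DPs are arguments of the same predicate; there is no clause or island boundary between them.
With no island boundary between them, the object can take inverse scope over the subject via ordinary QR within the clause.

Yes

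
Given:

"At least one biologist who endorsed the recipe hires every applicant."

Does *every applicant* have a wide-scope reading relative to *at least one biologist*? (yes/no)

Yes

*every applicant* sits in the matrix clause, not in the relative clause on *at least one biologist*.
Ordinary QR to a clause-peripheral position gives the wide-scope LF for the lower DP.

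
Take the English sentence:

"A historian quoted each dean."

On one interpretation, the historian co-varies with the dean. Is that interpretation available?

Yes

The paraphrase describes the scope ordering *each dean* > *a historian*.
*each dean* is the matrix object and *a historian* the matrix subject; the two are clausemates.
No island intervenes, so both surface and inverse scope are derivable.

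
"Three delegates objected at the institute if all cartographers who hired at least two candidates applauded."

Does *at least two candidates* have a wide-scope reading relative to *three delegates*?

No

The target quantifier *at least two candidates* is part of the relative clause *who hired at least two candidates*, which is itself inside the adjunct *if all cartographers who hired at least two candidates applauded*.
Even if one barrier were somehow void, the other would still block QR.
So *at least two candidates* cannot raise to a position above *three delegates*.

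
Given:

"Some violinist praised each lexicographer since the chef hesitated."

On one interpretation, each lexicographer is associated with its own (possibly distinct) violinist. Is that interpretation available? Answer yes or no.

Yes

This is the *each lexicographer* > *some violinist* reading.
*each lexicographer* is a matrix argument; the adjunct is an island but the target quantifier is outside it.
QR within a single clause is free, so the lower quantifier may take scope over the higher one.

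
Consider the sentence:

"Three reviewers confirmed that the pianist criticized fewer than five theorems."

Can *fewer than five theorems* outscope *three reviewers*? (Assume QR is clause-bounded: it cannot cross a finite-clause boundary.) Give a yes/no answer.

No

*fewer than five theorems* is embedded in the finite complement clause *that the pianist criticized fewer than five theorems*.
Given the clause-boundedness assumption, QR cannot cross the finite CP into the matrix.
So *fewer than five theorems* cannot raise to a position above *three reviewers*.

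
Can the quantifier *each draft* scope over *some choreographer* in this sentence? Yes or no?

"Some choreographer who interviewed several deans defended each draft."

*each draft* sits in the matrix clause, not in the relative clause on *some choreographer*.
Since no island is crossed, the inverse ordering is licensed alongside surface scope.

Yes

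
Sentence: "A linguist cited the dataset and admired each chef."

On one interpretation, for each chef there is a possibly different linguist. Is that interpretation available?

This is the *each chef* > *a linguist* reading.
*each chef* occurs within one conjunct of the coordinate structure (*admired each chef*).
Coordinate structures are islands for non-across-the-board movement, QR included.
So *each chef* cannot raise high enough to outscope *a linguist*; only the surface ordering *a linguist* > *each chef* is available.

No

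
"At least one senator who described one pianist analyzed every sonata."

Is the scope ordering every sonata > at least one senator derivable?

Yes

The RC *who described one pianist* is an island, but *every sonata* is not inside it — it is the matrix object, a clausemate of *at least one senator*.
With no island boundary between them, the object can take inverse scope over the subject via ordinary QR within the clause.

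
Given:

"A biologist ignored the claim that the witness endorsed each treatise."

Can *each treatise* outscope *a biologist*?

*each treatise* occurs within the complex NP *the claim that the witness endorsed each treatise*.
A that-clause complement to a noun is an island; QR cannot cross the NP boundary.
So *each treatise* cannot raise high enough to outscope *a biologist*; only the surface ordering *a biologist* > *each treatise* is available.
(Only the surface reading survives: one fixed biologist with respect to all the relevant treatises.)

No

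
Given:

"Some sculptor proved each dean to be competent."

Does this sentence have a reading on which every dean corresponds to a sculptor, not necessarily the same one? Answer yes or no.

Yes

This is the *each dean* > *some sculptor* reading.
ECM infinitives lack a CP barrier, so *each dean* can QR over the matrix subject *some sculptor*.
With no island boundary between them, the object can take inverse scope over the subject via ordinary QR within the clause.
So *each dean* > *some sculptor* is among the available readings.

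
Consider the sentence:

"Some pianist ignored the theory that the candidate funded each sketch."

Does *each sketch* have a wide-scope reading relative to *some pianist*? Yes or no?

*each sketch* occurs within the complex NP *the theory that the candidate funded each sketch*.
Since the clause is the complement of a nominal head, the CNPC blocks scope extraction.
The inverse ordering *each sketch* > *some pianist* is therefore underivable.
(Only the surface reading survives: one fixed pianist with respect to all the relevant sketches.)

No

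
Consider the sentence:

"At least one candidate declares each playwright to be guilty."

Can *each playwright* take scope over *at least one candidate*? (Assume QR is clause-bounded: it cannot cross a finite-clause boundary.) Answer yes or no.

Yes

The ECM infinitive is scope-transparent — *each playwright* is free to raise above *at least one candidate*.
Clause-internal QR can adjoin the lower DP above the subject, yielding the inverse reading.
So *each playwright* > *at least one candidate* is among the available readings.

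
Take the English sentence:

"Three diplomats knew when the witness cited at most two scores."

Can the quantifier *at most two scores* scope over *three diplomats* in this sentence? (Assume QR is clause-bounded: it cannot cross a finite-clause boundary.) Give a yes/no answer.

The target quantifier *at most two scores* is part of the embedded question *when the witness cited at most two scores*.
Embedded wh-clauses are opaque for QR, so the quantifier stays inside the question.
*at most two scores* is confined to the island and cannot take scope over *three diplomats*.

No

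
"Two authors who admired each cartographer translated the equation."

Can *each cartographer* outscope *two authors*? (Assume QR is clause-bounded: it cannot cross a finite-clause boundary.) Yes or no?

Structurally, *each cartographer* is inside the relative clause *who admired each cartographer*.
Relative clauses are scope islands: a quantifier cannot QR out of a relative clause to take scope in the matrix clause.
So *each cartographer* cannot raise high enough to outscope *two authors*; only the surface ordering *two authors* > *each cartographer* is available.

No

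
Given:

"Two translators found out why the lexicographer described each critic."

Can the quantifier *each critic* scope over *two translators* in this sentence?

*each critic* is embedded in the embedded question *why the lexicographer described each critic*.
Embedded questions are wh-islands: a quantifier inside an indirect question cannot QR into the matrix clause.
There is no licit LF on which *each critic* c-commands *two translators*.

No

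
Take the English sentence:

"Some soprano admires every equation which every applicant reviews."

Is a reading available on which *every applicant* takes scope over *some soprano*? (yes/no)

No

Structurally, *every applicant* is inside the relative clause *which every applicant reviews* modifying *every equation*.
Quantifiers inside a relative clause are trapped there; the RC boundary blocks QR.
The inverse ordering *every applicant* > *some soprano* is therefore underivable.
(Only the surface reading survives: one fixed soprano with respect to all the relevant applicants.)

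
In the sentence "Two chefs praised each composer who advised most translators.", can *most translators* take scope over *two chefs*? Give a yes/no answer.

No

*most translators* is embedded in the relative clause *who advised most translators* modifying *each composer*.
Relative clauses are scope islands: a quantifier cannot QR out of a relative clause to take scope in the matrix clause.
Hence only narrow scope for *most translators* (under *two chefs*) survives.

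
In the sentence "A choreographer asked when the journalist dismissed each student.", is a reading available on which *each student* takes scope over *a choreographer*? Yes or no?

No

*each student* occurs within the embedded question *when the journalist dismissed each student*.
The wh-island constraint blocks QR out of an embedded interrogative.
There is no licit LF on which *each student* c-commands *a choreographer*.
(Only the surface reading survives: one fixed choreographer with respect to all the relevant students.)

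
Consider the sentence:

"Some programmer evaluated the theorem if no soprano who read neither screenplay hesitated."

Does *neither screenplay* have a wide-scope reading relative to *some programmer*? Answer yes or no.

No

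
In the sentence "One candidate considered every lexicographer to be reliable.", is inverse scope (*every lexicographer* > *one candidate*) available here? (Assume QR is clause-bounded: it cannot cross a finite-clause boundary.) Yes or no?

ECM infinitives lack a CP barrier, so *every lexicographer* can QR over the matrix subject *one candidate*.
QR within a single clause is free, so the lower quantifier may take scope over the higher one.

Yes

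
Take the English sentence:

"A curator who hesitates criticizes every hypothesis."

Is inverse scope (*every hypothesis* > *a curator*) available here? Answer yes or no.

The relative clause *who hesitates* modifies *a curator*, but *every hypothesis* is not inside that relative clause — it is an argument of the matrix verb.
Ordinary QR to a clause-peripheral position gives the wide-scope LF for the lower DP.

Yes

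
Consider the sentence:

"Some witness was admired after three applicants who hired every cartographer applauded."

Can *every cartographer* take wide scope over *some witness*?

No

The DP *every cartographer* is contained in the relative clause *who hired every cartographer*, which is itself inside the adjunct *after three applicants who hired every cartographer applauded*.
Two island boundaries intervene — the relative clause and the adjunct. Either alone would block QR.
Hence only narrow scope for *every cartographer* (under *some witness*) survives.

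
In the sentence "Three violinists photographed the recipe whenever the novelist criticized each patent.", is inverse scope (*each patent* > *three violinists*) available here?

No

*each patent* sits inside the adjunct clause *whenever the novelist criticized each patent*.
Adverbial clauses are not L-marked, so they are barriers for QR — the quantifier cannot escape the adjunct.
Hence only narrow scope for *each patent* (under *three violinists*) survives.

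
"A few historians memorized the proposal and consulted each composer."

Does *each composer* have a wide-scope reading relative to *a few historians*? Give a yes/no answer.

Structurally, *each composer* is inside one conjunct of the coordinate structure (*consulted each composer*).
The Coordinate Structure Constraint blocks movement (including QR) out of a single conjunct.
So the wide-scope reading for *each composer* is blocked.

No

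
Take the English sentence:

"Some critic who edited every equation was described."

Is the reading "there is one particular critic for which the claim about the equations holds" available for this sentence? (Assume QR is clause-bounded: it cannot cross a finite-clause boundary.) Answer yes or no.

The paraphrase describes the scope ordering *some critic* > *every equation*.
Surface scope (*some critic* > *every equation*) is always derivable; islands only block QR, not in-situ interpretation.

Yes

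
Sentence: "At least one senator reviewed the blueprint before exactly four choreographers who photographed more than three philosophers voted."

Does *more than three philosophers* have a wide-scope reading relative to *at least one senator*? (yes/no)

Structurally, *more than three philosophers* is inside the relative clause *who photographed more than three philosophers*, which is itself inside the adjunct *before exactly four choreographers who photographed more than three philosophers voted*.
Both the relative clause and the enclosing adjunct are scope islands; QR cannot cross either.
So *more than three philosophers* cannot raise high enough to outscope *at least one senator*; only the surface ordering *at least one senator* > *more than three philosophers* is available.

No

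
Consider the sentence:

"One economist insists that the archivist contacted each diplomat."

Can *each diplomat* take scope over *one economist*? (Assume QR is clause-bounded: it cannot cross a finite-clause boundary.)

No

The target quantifier *each diplomat* is part of the finite complement clause *that the archivist contacted each diplomat*.
Finite CP is the ceiling for QR here, by assumption.
So *each diplomat* cannot raise high enough to outscope *one economist*; only the surface ordering *one economist* > *each diplomat* is available.
(Only the surface reading survives: one fixed economist with respect to all the relevant diplomats.)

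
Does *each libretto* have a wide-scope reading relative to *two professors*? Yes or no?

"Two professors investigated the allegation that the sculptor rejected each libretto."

No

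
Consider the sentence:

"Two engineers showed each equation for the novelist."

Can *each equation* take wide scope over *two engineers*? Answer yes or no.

Yes

*two engineers* and *each equation* are co-arguments of the matrix verb, with nothing but a clause-internal boundary between them.
QR within a single clause is free, so the lower quantifier may take scope over the higher one.
Both orderings are possible: *two engineers* > *each equation* and *each equation* > *two engineers*.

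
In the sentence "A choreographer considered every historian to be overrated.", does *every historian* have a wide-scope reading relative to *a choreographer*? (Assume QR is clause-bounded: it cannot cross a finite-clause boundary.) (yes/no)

Yes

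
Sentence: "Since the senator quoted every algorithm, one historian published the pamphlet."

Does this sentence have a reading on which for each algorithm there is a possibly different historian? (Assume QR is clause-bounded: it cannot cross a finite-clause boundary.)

The described interpretation is the *every algorithm* > *one historian* scoping.
*every algorithm* occurs within the adjunct clause *since the senator quoted every algorithm*.
Since the clause is an adjunct (not a complement), the Adjunct Condition blocks QR across its edge.
So the wide-scope reading for *every algorithm* is blocked.

No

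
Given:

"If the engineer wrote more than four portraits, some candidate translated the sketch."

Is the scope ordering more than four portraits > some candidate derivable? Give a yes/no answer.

No

*more than four portraits* sits inside the adjunct clause *if the engineer wrote more than four portraits*.
Adjunct clauses are scope islands: a quantifier inside an adjunct cannot raise into the matrix clause.
*more than four portraits* is confined to the island and cannot take scope over *some candidate*.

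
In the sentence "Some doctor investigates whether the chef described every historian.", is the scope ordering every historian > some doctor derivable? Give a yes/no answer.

The DP *every historian* is contained in the embedded question *whether the chef described every historian*.
The wh-island constraint blocks QR out of an embedded interrogative.
The inverse ordering *every historian* > *some doctor* is therefore underivable.

No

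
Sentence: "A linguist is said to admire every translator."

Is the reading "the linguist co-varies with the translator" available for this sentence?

Yes

The described interpretation is the *every translator* > *a linguist* scoping.
Raising constructions are monoclausal for scope purposes; *every translator* is not separated from *a linguist* by any island.
Since no island is crossed, the inverse ordering is licensed alongside surface scope.
Both orderings are possible: *a linguist* > *every translator* and *every translator* > *a linguist*.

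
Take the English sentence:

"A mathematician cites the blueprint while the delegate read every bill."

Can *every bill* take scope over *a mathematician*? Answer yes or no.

*every bill* sits inside the adjunct clause *while the delegate read every bill*.
The adjunct-island constraint bars QR out of an adverbial clause.
So the wide-scope reading for *every bill* is blocked.

No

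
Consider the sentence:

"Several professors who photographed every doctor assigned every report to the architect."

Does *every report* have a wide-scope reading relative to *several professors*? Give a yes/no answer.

Yes

*every report* sits in the matrix clause, not in the relative clause on *several professors*.
With no island boundary between them, the object can take inverse scope over the subject via ordinary QR within the clause.
Both orderings are possible: *several professors* > *every report* and *every report* > *several professors*.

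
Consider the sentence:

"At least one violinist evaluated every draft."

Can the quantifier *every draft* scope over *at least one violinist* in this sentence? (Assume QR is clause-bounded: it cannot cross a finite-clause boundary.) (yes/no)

*every draft* is the matrix object and *at least one violinist* the matrix subject; the two are clausemates.
Clause-internal QR can adjoin the lower DP above the subject, yielding the inverse reading.
The sentence is scopally ambiguous between *at least one violinist* > *every draft* and *every draft* > *at least one violinist*.

Yes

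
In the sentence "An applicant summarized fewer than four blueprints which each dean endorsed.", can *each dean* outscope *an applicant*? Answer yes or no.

*each dean* is embedded in the relative clause *which each dean endorsed* modifying *fewer than four blueprints*.
The relative clause forms an island for QR, so the quantifier is confined to the head noun's restrictor.
*each dean* > *an applicant* would require crossing that boundary, which is illicit.
(Only the surface reading survives: one fixed applicant with respect to all the relevant deans.)

No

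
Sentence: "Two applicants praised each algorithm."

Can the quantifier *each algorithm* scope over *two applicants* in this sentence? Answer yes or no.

Yes

*each algorithm* and *two applicants* are in the same minimal clause.
Ordinary QR to a clause-peripheral position gives the wide-scope LF for the lower DP.
So *each algorithm* > *two applicants* is among the available readings.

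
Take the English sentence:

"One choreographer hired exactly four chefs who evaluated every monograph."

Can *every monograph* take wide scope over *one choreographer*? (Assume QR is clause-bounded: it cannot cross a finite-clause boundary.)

*every monograph* sits inside the relative clause *who evaluated every monograph* modifying *exactly four chefs*.
The relative clause forms an island for QR, so the quantifier is confined to the head noun's restrictor.
*every monograph* > *one choreographer* would require crossing that boundary, which is illicit.

No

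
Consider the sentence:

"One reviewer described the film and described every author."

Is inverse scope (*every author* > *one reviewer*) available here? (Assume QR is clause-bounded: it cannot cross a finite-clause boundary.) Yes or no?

The DP *every author* is contained in one conjunct of the coordinate structure (*described every author*).
The Coordinate Structure Constraint blocks movement (including QR) out of a single conjunct.
There is no licit LF on which *every author* c-commands *one reviewer*.
(Only the surface reading survives: one fixed reviewer with respect to all the relevant authors.)

No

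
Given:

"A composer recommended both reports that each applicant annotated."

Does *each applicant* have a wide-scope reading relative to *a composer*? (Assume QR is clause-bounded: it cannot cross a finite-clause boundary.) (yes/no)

No

Structurally, *each applicant* is inside the relative clause *that each applicant annotated* modifying *both reports*.
Relative clauses are scope islands: a quantifier cannot QR out of a relative clause to take scope in the matrix clause.
*each applicant* is confined to the island and cannot take scope over *a composer*.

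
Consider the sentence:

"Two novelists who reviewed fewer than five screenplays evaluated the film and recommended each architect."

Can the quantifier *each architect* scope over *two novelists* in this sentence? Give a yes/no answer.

No

*each architect* is embedded in one conjunct of the coordinate structure (*recommended each architect*).
Coordinate structures are islands for non-across-the-board movement, QR included.
Hence only narrow scope for *each architect* (under *two novelists*) survives.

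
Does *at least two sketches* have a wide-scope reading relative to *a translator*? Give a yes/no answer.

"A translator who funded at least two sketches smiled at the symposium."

The target quantifier *at least two sketches* is part of the relative clause *who funded at least two sketches*.
Quantifiers inside a relative clause are trapped there; the RC boundary blocks QR.
*at least two sketches* is confined to the island and cannot take scope over *a translator*.

No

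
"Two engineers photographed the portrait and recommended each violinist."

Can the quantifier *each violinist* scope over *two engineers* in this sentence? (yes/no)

No

The target quantifier *each violinist* is part of one conjunct of the coordinate structure (*recommended each violinist*).
The Coordinate Structure Constraint blocks movement (including QR) out of a single conjunct.
There is no licit LF on which *each violinist* c-commands *two engineers*.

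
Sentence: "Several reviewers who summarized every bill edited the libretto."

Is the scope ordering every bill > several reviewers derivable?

The target quantifier *every bill* is part of the relative clause *who summarized every bill*.
Quantifiers inside a relative clause are trapped there; the RC boundary blocks QR.
So *every bill* cannot raise high enough to outscope *several reviewers*; only the surface ordering *several reviewers* > *every bill* is available.

No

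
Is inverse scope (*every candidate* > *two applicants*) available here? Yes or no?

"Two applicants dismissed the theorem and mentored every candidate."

No

*every candidate* sits inside one conjunct of the coordinate structure (*mentored every candidate*).
Asymmetric QR out of one conjunct violates the Coordinate Structure Constraint.
So *every candidate* cannot raise to a position above *two applicants*.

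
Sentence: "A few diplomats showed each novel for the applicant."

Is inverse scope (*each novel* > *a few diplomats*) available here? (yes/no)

Yes

*each novel* is the matrix object and *a few diplomats* the matrix subject; the two are clausemates.
With no island boundary between them, the object can take inverse scope over the subject via ordinary QR within the clause.
The sentence is scopally ambiguous between *a few diplomats* > *each novel* and *each novel* > *a few diplomats*.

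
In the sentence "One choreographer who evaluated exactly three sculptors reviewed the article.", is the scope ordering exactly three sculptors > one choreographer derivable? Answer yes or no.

No

*exactly three sculptors* sits inside the relative clause *who evaluated exactly three sculptors*.
Relative clauses block scope extraction: QR cannot target a position outside the modified NP.
There is no licit LF on which *exactly three sculptors* c-commands *one choreographer*.
(Only the surface reading survives: one fixed choreographer with respect to all the relevant sculptors.)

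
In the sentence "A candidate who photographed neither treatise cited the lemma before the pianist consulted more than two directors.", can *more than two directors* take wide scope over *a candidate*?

No

Structurally, *more than two directors* is inside the adjunct clause *before the pianist consulted more than two directors*.
Adjunct clauses are scope islands: a quantifier inside an adjunct cannot raise into the matrix clause.
So *more than two directors* cannot raise high enough to outscope *a candidate*; only the surface ordering *a candidate* > *more than two directors* is available.
(Only the surface reading survives: one fixed candidate with respect to all the relevant directors.)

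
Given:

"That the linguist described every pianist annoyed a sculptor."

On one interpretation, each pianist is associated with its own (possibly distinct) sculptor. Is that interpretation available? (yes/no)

No

The described interpretation is the *every pianist* > *a sculptor* scoping.
The target quantifier *every pianist* is part of the sentential subject *that the linguist described every pianist*.
The Sentential Subject Constraint rules out raising the quantifier out of the that-clause subject.
There is no licit LF on which *every pianist* c-commands *a sculptor*.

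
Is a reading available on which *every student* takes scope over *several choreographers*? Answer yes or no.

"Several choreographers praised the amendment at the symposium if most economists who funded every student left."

Structurally, *every student* is inside the relative clause *who funded every student*, which is itself inside the adjunct *if most economists who funded every student left*.
Both the relative clause and the enclosing adjunct are scope islands; QR cannot cross either.
Hence only narrow scope for *every student* (under *several choreographers*) survives.

No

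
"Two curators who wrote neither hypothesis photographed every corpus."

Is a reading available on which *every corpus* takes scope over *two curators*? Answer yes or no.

Yes

*every corpus* is a matrix argument; only *two curators* is modified by the relative clause *who wrote neither hypothesis*, so the RC island is irrelevant to the target quantifier.
Since no island is crossed, the inverse ordering is licensed alongside surface scope.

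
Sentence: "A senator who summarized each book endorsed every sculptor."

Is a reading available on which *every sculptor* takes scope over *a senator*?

Yes

*every sculptor* is a matrix argument; only *a senator* is modified by the relative clause *who summarized each book*, so the RC island is irrelevant to the target quantifier.
With no island boundary between them, the object can take inverse scope over the subject via ordinary QR within the clause.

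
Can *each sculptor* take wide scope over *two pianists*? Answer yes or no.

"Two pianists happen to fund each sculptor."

Yes

*each sculptor* is the object of the infinitival complement of a raising predicate; raising infinitives are transparent for QR, so the two DPs are in effect clausemates.
Ordinary QR to a clause-peripheral position gives the wide-scope LF for the lower DP.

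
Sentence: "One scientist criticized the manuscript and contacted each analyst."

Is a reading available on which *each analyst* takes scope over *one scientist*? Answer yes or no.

*each analyst* is embedded in one conjunct of the coordinate structure (*contacted each analyst*).
QR out of a conjunct would have to apply non-ATB, which the CSC forbids.
*each analyst* > *one scientist* would require crossing that boundary, which is illicit.

No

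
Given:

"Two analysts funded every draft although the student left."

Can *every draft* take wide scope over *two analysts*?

*every draft* is a matrix argument; the adjunct is an island but the target quantifier is outside it.
Ordinary QR to a clause-peripheral position gives the wide-scope LF for the lower DP.

Yes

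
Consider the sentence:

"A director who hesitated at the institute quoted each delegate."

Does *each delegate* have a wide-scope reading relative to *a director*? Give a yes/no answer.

*each delegate* sits in the matrix clause, not in the relative clause on *a director*.
Nothing blocks QR of the lower DP to a position above the higher one, so inverse scope is available.

Yes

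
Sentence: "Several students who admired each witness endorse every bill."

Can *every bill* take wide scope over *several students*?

Yes

*every bill* sits in the matrix clause, not in the relative clause on *several students*.
Clause-internal QR can adjoin the lower DP above the subject, yielding the inverse reading.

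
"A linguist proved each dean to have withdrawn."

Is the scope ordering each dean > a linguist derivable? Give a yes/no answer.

Yes

The ECM infinitive is scope-transparent — *each dean* is free to raise above *a linguist*.
Ordinary QR to a clause-peripheral position gives the wide-scope LF for the lower DP.
Both orderings are possible: *a linguist* > *each dean* and *each dean* > *a linguist*.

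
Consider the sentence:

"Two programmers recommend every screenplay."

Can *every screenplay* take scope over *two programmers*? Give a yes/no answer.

*every screenplay* is the matrix object and *two programmers* the matrix subject; the two are clausemates.
QR within a single clause is free, so the lower quantifier may take scope over the higher one.

Yes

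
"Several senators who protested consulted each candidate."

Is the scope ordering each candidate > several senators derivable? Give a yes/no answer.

The RC *who protested* is an island, but *each candidate* is not inside it — it is the matrix object, a clausemate of *several senators*.
No island intervenes, so both surface and inverse scope are derivable.
So *each candidate* > *several senators* is among the available readings.

Yes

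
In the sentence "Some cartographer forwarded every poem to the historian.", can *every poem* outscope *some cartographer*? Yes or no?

Yes

*every poem* is the matrix object and *some cartographer* the matrix subject; the two are clausemates.
Nothing blocks QR of the lower DP to a position above the higher one, so inverse scope is available.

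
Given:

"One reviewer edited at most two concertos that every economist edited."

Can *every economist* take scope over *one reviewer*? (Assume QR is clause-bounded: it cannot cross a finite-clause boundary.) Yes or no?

No

*every economist* sits inside the relative clause *that every economist edited* modifying *at most two concertos*.
The relative clause forms an island for QR, so the quantifier is confined to the head noun's restrictor.
The inverse ordering *every economist* > *one reviewer* is therefore underivable.
(Only the surface reading survives: one fixed reviewer with respect to all the relevant economists.)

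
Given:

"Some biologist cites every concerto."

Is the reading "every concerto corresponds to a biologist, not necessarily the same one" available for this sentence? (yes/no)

Yes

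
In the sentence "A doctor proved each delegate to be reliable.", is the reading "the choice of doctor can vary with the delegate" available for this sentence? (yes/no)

Yes

The described interpretation is the *each delegate* > *a doctor* scoping.
The ECM infinitive is scope-transparent — *each delegate* is free to raise above *a doctor*.
Nothing blocks QR of the lower DP to a position above the higher one, so inverse scope is available.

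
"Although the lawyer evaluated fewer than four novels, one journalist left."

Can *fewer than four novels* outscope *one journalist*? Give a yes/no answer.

The target quantifier *fewer than four novels* is part of the adjunct clause *although the lawyer evaluated fewer than four novels*.
Scope out of an adjunct clause is unavailable: QR respects the adjunct-island constraint.
So the wide-scope reading for *fewer than four novels* is blocked.

No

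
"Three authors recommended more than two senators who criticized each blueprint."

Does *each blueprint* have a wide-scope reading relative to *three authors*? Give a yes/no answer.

*each blueprint* sits inside the relative clause *who criticized each blueprint* modifying *more than two senators*.
Quantifiers inside a relative clause are trapped there; the RC boundary blocks QR.
*each blueprint* is confined to the island and cannot take scope over *three authors*.

No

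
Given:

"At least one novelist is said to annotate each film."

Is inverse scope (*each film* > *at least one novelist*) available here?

Yes

Infinitival complements of raising predicates do not block QR; *each film* and *at least one novelist* are effectively clausemates.
Nothing blocks QR of the lower DP to a position above the higher one, so inverse scope is available.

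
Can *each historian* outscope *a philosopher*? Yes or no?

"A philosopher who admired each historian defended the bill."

No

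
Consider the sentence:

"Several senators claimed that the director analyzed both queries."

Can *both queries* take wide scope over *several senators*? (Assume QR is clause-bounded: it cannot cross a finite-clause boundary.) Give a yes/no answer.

No

*both queries* occurs within the finite complement clause *that the director analyzed both queries*.
QR is clause-bounded, so the finite complement is a scope island for the embedded quantifier.
The inverse ordering *both queries* > *several senators* is therefore underivable.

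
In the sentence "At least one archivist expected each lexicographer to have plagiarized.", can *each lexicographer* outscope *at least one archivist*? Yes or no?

Yes

ECM infinitives lack a CP barrier, so *each lexicographer* can QR over the matrix subject *at least one archivist*.
Since no island is crossed, the inverse ordering is licensed alongside surface scope.
So *each lexicographer* > *at least one archivist* is among the available readings.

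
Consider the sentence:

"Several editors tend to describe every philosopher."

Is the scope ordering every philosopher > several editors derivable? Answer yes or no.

Yes

*every philosopher* is the object of the infinitival complement of a raising predicate; raising infinitives are transparent for QR, so the two DPs are in effect clausemates.
With no island boundary between them, the object can take inverse scope over the subject via ordinary QR within the clause.
Both orderings are possible: *several editors* > *every philosopher* and *every philosopher* > *several editors*.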